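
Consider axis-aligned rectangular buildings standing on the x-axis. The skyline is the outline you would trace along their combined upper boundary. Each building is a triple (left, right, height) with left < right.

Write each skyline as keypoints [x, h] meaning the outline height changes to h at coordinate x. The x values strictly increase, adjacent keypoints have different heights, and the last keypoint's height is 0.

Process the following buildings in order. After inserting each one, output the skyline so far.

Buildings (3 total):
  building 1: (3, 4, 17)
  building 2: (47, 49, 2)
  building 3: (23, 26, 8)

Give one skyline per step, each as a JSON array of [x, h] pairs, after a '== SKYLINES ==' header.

== SKYLINES ==
[[3,17],[4,0]]
[[3,17],[4,0],[47,2],[49,0]]
[[3,17],[4,0],[23,8],[26,0],[47,2],[49,0]]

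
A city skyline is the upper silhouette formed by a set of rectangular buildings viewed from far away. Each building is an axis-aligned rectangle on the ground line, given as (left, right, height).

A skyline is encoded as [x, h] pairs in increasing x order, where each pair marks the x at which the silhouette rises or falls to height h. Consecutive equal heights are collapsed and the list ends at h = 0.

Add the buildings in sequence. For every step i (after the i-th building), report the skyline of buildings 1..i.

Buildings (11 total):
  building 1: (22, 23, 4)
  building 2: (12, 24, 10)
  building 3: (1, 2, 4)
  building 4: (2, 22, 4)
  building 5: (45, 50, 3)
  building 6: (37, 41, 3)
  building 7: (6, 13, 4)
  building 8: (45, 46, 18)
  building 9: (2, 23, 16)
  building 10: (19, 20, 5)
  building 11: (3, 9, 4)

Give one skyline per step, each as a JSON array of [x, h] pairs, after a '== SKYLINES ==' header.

== SKYLINES ==
[[22,4],[23,0]]
[[12,10],[24,0]]
[[1,4],[2,0],[12,10],[24,0]]
[[1,4],[12,10],[24,0]]
[[1,4],[12,10],[24,0],[45,3],[50,0]]
[[1,4],[12,10],[24,0],[37,3],[41,0],[45,3],[50,0]]
[[1,4],[12,10],[24,0],[37,3],[41,0],[45,3],[50,0]]
[[1,4],[12,10],[24,0],[37,3],[41,0],[45,18],[46,3],[50,0]]
[[1,4],[2,16],[23,10],[24,0],[37,3],[41,0],[45,18],[46,3],[50,0]]
[[1,4],[2,16],[23,10],[24,0],[37,3],[41,0],[45,18],[46,3],[50,0]]
[[1,4],[2,16],[23,10],[24,0],[37,3],[41,0],[45,18],[46,3],[50,0]]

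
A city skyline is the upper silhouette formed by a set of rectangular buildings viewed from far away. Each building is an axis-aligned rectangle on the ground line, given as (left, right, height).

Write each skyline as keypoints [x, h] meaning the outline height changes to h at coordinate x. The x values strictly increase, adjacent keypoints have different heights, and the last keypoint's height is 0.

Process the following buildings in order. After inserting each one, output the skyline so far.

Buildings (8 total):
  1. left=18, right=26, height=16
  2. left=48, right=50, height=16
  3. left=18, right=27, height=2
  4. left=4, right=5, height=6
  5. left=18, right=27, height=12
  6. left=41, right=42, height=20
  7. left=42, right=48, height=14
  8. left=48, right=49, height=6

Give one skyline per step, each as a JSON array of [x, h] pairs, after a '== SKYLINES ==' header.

== SKYLINES ==
[[18,16],[26,0]]
[[18,16],[26,0],[48,16],[50,0]]
[[18,16],[26,2],[27,0],[48,16],[50,0]]
[[4,6],[5,0],[18,16],[26,2],[27,0],[48,16],[50,0]]
[[4,6],[5,0],[18,16],[26,12],[27,0],[48,16],[50,0]]
[[4,6],[5,0],[18,16],[26,12],[27,0],[41,20],[42,0],[48,16],[50,0]]
[[4,6],[5,0],[18,16],[26,12],[27,0],[41,20],[42,14],[48,16],[50,0]]
[[4,6],[5,0],[18,16],[26,12],[27,0],[41,20],[42,14],[48,16],[50,0]]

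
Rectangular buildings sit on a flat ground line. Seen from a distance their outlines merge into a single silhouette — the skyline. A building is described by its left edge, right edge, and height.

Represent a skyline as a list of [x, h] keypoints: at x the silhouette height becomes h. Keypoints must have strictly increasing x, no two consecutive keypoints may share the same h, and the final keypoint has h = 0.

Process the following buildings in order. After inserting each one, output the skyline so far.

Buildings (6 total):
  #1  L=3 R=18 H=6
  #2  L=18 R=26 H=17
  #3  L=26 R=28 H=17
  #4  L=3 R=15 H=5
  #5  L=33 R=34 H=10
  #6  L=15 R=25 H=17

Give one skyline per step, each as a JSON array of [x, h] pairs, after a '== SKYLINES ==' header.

== SKYLINES ==
[[3,6],[18,0]]
[[3,6],[18,17],[26,0]]
[[3,6],[18,17],[28,0]]
[[3,6],[18,17],[28,0]]
[[3,6],[18,17],[28,0],[33,10],[34,0]]
[[3,6],[15,17],[28,0],[33,10],[34,0]]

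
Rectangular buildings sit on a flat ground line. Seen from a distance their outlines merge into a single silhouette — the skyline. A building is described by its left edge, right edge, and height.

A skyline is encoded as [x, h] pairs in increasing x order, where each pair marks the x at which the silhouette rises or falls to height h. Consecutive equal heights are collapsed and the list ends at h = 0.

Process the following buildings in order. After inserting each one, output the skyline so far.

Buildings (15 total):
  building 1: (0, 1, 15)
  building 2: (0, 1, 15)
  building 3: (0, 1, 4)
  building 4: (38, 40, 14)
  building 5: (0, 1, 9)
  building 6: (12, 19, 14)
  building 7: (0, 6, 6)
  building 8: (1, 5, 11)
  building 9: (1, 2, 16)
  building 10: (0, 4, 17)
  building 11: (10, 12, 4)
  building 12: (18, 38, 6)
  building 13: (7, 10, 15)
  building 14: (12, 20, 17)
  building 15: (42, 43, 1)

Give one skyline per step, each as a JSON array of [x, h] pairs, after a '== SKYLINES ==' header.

== SKYLINES ==
[[0,15],[1,0]]
[[0,15],[1,0]]
[[0,15],[1,0]]
[[0,15],[1,0],[38,14],[40,0]]
[[0,15],[1,0],[38,14],[40,0]]
[[0,15],[1,0],[12,14],[19,0],[38,14],[40,0]]
[[0,15],[1,6],[6,0],[12,14],[19,0],[38,14],[40,0]]
[[0,15],[1,11],[5,6],[6,0],[12,14],[19,0],[38,14],[40,0]]
[[0,15],[1,16],[2,11],[5,6],[6,0],[12,14],[19,0],[38,14],[40,0]]
[[0,17],[4,11],[5,6],[6,0],[12,14],[19,0],[38,14],[40,0]]
[[0,17],[4,11],[5,6],[6,0],[10,4],[12,14],[19,0],[38,14],[40,0]]
[[0,17],[4,11],[5,6],[6,0],[10,4],[12,14],[19,6],[38,14],[40,0]]
[[0,17],[4,11],[5,6],[6,0],[7,15],[10,4],[12,14],[19,6],[38,14],[40,0]]
[[0,17],[4,11],[5,6],[6,0],[7,15],[10,4],[12,17],[20,6],[38,14],[40,0]]
[[0,17],[4,11],[5,6],[6,0],[7,15],[10,4],[12,17],[20,6],[38,14],[40,0],[42,1],[43,0]]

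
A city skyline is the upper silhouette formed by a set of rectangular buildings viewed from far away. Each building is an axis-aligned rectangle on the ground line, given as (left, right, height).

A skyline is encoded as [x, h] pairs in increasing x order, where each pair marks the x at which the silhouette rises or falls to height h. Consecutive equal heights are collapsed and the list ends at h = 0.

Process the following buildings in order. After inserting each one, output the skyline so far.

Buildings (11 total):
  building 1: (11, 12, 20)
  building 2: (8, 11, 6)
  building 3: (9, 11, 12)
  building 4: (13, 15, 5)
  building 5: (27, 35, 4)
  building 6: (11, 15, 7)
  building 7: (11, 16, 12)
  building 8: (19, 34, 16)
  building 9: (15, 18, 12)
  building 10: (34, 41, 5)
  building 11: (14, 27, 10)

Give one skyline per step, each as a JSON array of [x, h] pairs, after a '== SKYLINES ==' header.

== SKYLINES ==
[[11,20],[12,0]]
[[8,6],[11,20],[12,0]]
[[8,6],[9,12],[11,20],[12,0]]
[[8,6],[9,12],[11,20],[12,0],[13,5],[15,0]]
[[8,6],[9,12],[11,20],[12,0],[13,5],[15,0],[27,4],[35,0]]
[[8,6],[9,12],[11,20],[12,7],[15,0],[27,4],[35,0]]
[[8,6],[9,12],[11,20],[12,12],[16,0],[27,4],[35,0]]
[[8,6],[9,12],[11,20],[12,12],[16,0],[19,16],[34,4],[35,0]]
[[8,6],[9,12],[11,20],[12,12],[18,0],[19,16],[34,4],[35,0]]
[[8,6],[9,12],[11,20],[12,12],[18,0],[19,16],[34,5],[41,0]]
[[8,6],[9,12],[11,20],[12,12],[18,10],[19,16],[34,5],[41,0]]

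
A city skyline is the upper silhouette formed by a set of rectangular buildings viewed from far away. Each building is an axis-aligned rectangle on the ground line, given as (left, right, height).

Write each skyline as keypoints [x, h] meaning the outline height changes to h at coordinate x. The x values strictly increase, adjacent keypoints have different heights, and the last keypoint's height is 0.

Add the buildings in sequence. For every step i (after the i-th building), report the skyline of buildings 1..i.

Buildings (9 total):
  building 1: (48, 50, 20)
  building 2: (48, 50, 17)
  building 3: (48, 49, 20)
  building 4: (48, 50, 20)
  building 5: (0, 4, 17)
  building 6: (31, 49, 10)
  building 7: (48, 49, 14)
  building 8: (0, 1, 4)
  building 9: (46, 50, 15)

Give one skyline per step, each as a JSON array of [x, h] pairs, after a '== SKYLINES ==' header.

== SKYLINES ==
[[48,20],[50,0]]
[[48,20],[50,0]]
[[48,20],[50,0]]
[[48,20],[50,0]]
[[0,17],[4,0],[48,20],[50,0]]
[[0,17],[4,0],[31,10],[48,20],[50,0]]
[[0,17],[4,0],[31,10],[48,20],[50,0]]
[[0,17],[4,0],[31,10],[48,20],[50,0]]
[[0,17],[4,0],[31,10],[46,15],[48,20],[50,0]]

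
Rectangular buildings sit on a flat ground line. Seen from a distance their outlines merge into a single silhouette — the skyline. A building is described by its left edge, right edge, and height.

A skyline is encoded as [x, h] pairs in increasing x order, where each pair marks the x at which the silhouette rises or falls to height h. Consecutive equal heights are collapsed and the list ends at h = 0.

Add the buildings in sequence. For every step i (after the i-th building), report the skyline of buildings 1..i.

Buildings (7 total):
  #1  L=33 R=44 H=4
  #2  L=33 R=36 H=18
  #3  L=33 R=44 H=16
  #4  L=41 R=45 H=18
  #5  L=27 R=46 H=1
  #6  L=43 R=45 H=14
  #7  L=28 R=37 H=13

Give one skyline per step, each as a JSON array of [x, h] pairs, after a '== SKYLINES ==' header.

== SKYLINES ==
[[33,4],[44,0]]
[[33,18],[36,4],[44,0]]
[[33,18],[36,16],[44,0]]
[[33,18],[36,16],[41,18],[45,0]]
[[27,1],[33,18],[36,16],[41,18],[45,1],[46,0]]
[[27,1],[33,18],[36,16],[41,18],[45,1],[46,0]]
[[27,1],[28,13],[33,18],[36,16],[41,18],[45,1],[46,0]]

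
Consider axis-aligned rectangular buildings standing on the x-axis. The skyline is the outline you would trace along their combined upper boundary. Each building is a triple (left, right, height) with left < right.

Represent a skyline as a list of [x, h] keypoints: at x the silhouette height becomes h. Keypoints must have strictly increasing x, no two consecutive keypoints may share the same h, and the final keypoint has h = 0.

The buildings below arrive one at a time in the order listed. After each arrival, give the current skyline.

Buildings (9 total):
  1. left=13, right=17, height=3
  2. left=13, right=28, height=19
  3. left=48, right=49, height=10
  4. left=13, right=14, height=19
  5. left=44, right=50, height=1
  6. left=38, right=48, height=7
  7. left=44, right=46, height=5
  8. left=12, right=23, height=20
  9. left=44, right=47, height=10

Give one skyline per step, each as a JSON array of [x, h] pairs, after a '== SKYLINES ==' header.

== SKYLINES ==
[[13,3],[17,0]]
[[13,19],[28,0]]
[[13,19],[28,0],[48,10],[49,0]]
[[13,19],[28,0],[48,10],[49,0]]
[[13,19],[28,0],[44,1],[48,10],[49,1],[50,0]]
[[13,19],[28,0],[38,7],[48,10],[49,1],[50,0]]
[[13,19],[28,0],[38,7],[48,10],[49,1],[50,0]]
[[12,20],[23,19],[28,0],[38,7],[48,10],[49,1],[50,0]]
[[12,20],[23,19],[28,0],[38,7],[44,10],[47,7],[48,10],[49,1],[50,0]]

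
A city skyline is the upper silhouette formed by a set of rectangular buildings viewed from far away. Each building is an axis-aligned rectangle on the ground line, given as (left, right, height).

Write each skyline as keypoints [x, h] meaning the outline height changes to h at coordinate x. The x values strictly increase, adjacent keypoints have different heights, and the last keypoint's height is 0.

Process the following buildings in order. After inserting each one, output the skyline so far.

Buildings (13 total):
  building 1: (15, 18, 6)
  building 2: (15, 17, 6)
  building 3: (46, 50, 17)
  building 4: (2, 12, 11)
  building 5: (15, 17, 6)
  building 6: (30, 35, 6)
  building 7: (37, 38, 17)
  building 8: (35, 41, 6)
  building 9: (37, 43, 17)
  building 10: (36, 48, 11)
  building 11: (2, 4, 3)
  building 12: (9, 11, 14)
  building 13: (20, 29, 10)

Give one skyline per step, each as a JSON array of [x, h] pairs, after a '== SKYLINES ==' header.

== SKYLINES ==
[[15,6],[18,0]]
[[15,6],[18,0]]
[[15,6],[18,0],[46,17],[50,0]]
[[2,11],[12,0],[15,6],[18,0],[46,17],[50,0]]
[[2,11],[12,0],[15,6],[18,0],[46,17],[50,0]]
[[2,11],[12,0],[15,6],[18,0],[30,6],[35,0],[46,17],[50,0]]
[[2,11],[12,0],[15,6],[18,0],[30,6],[35,0],[37,17],[38,0],[46,17],[50,0]]
[[2,11],[12,0],[15,6],[18,0],[30,6],[37,17],[38,6],[41,0],[46,17],[50,0]]
[[2,11],[12,0],[15,6],[18,0],[30,6],[37,17],[43,0],[46,17],[50,0]]
[[2,11],[12,0],[15,6],[18,0],[30,6],[36,11],[37,17],[43,11],[46,17],[50,0]]
[[2,11],[12,0],[15,6],[18,0],[30,6],[36,11],[37,17],[43,11],[46,17],[50,0]]
[[2,11],[9,14],[11,11],[12,0],[15,6],[18,0],[30,6],[36,11],[37,17],[43,11],[46,17],[50,0]]
[[2,11],[9,14],[11,11],[12,0],[15,6],[18,0],[20,10],[29,0],[30,6],[36,11],[37,17],[43,11],[46,17],[50,0]]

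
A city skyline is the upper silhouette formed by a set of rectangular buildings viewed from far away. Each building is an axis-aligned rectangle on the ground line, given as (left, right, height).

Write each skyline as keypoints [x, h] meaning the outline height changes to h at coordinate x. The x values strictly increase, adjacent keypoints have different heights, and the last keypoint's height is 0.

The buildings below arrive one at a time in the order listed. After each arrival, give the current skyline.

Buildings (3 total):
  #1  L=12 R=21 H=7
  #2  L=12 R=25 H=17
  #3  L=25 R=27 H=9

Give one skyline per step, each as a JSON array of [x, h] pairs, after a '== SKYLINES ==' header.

== SKYLINES ==
[[12,7],[21,0]]
[[12,17],[25,0]]
[[12,17],[25,9],[27,0]]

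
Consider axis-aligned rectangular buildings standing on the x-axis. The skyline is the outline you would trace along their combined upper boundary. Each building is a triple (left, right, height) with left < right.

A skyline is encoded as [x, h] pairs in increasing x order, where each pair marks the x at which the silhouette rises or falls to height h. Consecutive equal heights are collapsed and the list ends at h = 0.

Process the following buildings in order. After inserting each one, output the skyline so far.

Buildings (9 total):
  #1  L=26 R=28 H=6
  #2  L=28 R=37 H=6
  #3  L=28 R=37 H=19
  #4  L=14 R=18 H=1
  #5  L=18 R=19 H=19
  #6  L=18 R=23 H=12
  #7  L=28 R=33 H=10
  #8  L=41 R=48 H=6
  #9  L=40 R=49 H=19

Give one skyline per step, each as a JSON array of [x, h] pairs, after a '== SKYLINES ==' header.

== SKYLINES ==
[[26,6],[28,0]]
[[26,6],[37,0]]
[[26,6],[28,19],[37,0]]
[[14,1],[18,0],[26,6],[28,19],[37,0]]
[[14,1],[18,19],[19,0],[26,6],[28,19],[37,0]]
[[14,1],[18,19],[19,12],[23,0],[26,6],[28,19],[37,0]]
[[14,1],[18,19],[19,12],[23,0],[26,6],[28,19],[37,0]]
[[14,1],[18,19],[19,12],[23,0],[26,6],[28,19],[37,0],[41,6],[48,0]]
[[14,1],[18,19],[19,12],[23,0],[26,6],[28,19],[37,0],[40,19],[49,0]]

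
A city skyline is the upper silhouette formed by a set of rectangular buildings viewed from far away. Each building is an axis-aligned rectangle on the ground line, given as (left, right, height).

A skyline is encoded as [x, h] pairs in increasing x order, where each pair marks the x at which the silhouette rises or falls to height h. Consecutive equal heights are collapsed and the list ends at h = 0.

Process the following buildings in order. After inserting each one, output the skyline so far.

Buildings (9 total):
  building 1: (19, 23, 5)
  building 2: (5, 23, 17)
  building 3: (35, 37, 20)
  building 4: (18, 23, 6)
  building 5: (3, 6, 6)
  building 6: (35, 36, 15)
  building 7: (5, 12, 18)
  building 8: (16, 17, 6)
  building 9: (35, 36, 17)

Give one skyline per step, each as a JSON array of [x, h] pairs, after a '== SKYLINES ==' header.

== SKYLINES ==
[[19,5],[23,0]]
[[5,17],[23,0]]
[[5,17],[23,0],[35,20],[37,0]]
[[5,17],[23,0],[35,20],[37,0]]
[[3,6],[5,17],[23,0],[35,20],[37,0]]
[[3,6],[5,17],[23,0],[35,20],[37,0]]
[[3,6],[5,18],[12,17],[23,0],[35,20],[37,0]]
[[3,6],[5,18],[12,17],[23,0],[35,20],[37,0]]
[[3,6],[5,18],[12,17],[23,0],[35,20],[37,0]]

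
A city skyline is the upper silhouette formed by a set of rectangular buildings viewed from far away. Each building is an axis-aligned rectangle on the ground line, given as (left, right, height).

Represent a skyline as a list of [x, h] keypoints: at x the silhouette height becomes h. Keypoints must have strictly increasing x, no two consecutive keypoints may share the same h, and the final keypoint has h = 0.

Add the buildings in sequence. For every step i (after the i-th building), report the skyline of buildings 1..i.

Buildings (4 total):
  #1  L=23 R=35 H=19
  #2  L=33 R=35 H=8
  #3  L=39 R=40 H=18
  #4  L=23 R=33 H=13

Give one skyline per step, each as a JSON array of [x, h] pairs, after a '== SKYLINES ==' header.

== SKYLINES ==
[[23,19],[35,0]]
[[23,19],[35,0]]
[[23,19],[35,0],[39,18],[40,0]]
[[23,19],[35,0],[39,18],[40,0]]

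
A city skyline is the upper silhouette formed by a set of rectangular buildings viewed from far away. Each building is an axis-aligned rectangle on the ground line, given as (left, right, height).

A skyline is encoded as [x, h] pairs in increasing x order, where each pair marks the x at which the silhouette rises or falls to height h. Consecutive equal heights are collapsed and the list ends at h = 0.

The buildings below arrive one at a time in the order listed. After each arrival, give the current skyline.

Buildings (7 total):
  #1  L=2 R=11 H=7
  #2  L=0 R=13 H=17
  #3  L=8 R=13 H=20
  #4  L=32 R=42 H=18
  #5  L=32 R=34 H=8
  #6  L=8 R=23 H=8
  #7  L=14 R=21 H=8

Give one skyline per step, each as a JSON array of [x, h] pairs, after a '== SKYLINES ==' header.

== SKYLINES ==
[[2,7],[11,0]]
[[0,17],[13,0]]
[[0,17],[8,20],[13,0]]
[[0,17],[8,20],[13,0],[32,18],[42,0]]
[[0,17],[8,20],[13,0],[32,18],[42,0]]
[[0,17],[8,20],[13,8],[23,0],[32,18],[42,0]]
[[0,17],[8,20],[13,8],[23,0],[32,18],[42,0]]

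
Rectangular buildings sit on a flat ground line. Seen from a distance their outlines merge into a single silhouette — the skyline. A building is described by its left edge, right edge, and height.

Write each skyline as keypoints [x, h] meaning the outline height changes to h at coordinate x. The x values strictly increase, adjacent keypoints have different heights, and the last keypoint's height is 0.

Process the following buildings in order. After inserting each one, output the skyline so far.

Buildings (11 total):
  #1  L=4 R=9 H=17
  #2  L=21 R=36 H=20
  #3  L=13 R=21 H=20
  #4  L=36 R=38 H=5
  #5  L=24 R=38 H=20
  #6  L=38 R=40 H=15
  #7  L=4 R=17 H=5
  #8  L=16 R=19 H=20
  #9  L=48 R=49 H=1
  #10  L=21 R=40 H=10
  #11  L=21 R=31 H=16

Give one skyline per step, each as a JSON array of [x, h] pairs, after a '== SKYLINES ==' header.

== SKYLINES ==
[[4,17],[9,0]]
[[4,17],[9,0],[21,20],[36,0]]
[[4,17],[9,0],[13,20],[36,0]]
[[4,17],[9,0],[13,20],[36,5],[38,0]]
[[4,17],[9,0],[13,20],[38,0]]
[[4,17],[9,0],[13,20],[38,15],[40,0]]
[[4,17],[9,5],[13,20],[38,15],[40,0]]
[[4,17],[9,5],[13,20],[38,15],[40,0]]
[[4,17],[9,5],[13,20],[38,15],[40,0],[48,1],[49,0]]
[[4,17],[9,5],[13,20],[38,15],[40,0],[48,1],[49,0]]
[[4,17],[9,5],[13,20],[38,15],[40,0],[48,1],[49,0]]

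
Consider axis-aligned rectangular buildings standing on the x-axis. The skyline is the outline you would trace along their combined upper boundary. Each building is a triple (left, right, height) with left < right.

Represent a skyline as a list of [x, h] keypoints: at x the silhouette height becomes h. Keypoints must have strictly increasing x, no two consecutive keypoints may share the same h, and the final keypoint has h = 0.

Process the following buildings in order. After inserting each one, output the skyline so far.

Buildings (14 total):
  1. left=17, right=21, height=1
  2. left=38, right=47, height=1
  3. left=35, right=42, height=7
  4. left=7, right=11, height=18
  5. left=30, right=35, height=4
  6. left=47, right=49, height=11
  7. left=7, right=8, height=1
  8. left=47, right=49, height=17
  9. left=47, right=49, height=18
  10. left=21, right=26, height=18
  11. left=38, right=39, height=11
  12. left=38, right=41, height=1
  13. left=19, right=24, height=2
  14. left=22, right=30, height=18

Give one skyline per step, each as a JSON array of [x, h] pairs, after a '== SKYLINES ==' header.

== SKYLINES ==
[[17,1],[21,0]]
[[17,1],[21,0],[38,1],[47,0]]
[[17,1],[21,0],[35,7],[42,1],[47,0]]
[[7,18],[11,0],[17,1],[21,0],[35,7],[42,1],[47,0]]
[[7,18],[11,0],[17,1],[21,0],[30,4],[35,7],[42,1],[47,0]]
[[7,18],[11,0],[17,1],[21,0],[30,4],[35,7],[42,1],[47,11],[49,0]]
[[7,18],[11,0],[17,1],[21,0],[30,4],[35,7],[42,1],[47,11],[49,0]]
[[7,18],[11,0],[17,1],[21,0],[30,4],[35,7],[42,1],[47,17],[49,0]]
[[7,18],[11,0],[17,1],[21,0],[30,4],[35,7],[42,1],[47,18],[49,0]]
[[7,18],[11,0],[17,1],[21,18],[26,0],[30,4],[35,7],[42,1],[47,18],[49,0]]
[[7,18],[11,0],[17,1],[21,18],[26,0],[30,4],[35,7],[38,11],[39,7],[42,1],[47,18],[49,0]]
[[7,18],[11,0],[17,1],[21,18],[26,0],[30,4],[35,7],[38,11],[39,7],[42,1],[47,18],[49,0]]
[[7,18],[11,0],[17,1],[19,2],[21,18],[26,0],[30,4],[35,7],[38,11],[39,7],[42,1],[47,18],[49,0]]
[[7,18],[11,0],[17,1],[19,2],[21,18],[30,4],[35,7],[38,11],[39,7],[42,1],[47,18],[49,0]]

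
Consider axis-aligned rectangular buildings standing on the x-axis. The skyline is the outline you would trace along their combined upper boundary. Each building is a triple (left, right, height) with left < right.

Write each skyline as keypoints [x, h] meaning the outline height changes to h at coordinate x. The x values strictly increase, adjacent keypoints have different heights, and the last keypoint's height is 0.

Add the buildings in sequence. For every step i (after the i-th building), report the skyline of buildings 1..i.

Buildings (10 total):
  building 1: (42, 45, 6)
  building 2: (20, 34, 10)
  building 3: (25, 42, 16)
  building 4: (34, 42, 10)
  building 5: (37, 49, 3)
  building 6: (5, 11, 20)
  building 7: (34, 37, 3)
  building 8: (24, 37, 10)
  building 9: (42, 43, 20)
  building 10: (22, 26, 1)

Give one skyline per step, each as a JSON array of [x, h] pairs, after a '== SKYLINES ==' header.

== SKYLINES ==
[[42,6],[45,0]]
[[20,10],[34,0],[42,6],[45,0]]
[[20,10],[25,16],[42,6],[45,0]]
[[20,10],[25,16],[42,6],[45,0]]
[[20,10],[25,16],[42,6],[45,3],[49,0]]
[[5,20],[11,0],[20,10],[25,16],[42,6],[45,3],[49,0]]
[[5,20],[11,0],[20,10],[25,16],[42,6],[45,3],[49,0]]
[[5,20],[11,0],[20,10],[25,16],[42,6],[45,3],[49,0]]
[[5,20],[11,0],[20,10],[25,16],[42,20],[43,6],[45,3],[49,0]]
[[5,20],[11,0],[20,10],[25,16],[42,20],[43,6],[45,3],[49,0]]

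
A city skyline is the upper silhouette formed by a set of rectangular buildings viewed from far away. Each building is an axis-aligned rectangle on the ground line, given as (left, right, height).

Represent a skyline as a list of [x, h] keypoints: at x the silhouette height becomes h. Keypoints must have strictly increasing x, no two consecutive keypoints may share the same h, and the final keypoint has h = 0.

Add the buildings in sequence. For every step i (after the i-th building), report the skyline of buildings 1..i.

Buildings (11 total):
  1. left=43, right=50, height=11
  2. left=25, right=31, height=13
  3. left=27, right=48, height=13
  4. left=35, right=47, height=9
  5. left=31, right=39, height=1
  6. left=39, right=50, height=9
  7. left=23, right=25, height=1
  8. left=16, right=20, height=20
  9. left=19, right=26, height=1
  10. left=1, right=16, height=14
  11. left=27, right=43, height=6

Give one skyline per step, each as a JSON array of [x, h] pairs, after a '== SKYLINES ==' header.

== SKYLINES ==
[[43,11],[50,0]]
[[25,13],[31,0],[43,11],[50,0]]
[[25,13],[48,11],[50,0]]
[[25,13],[48,11],[50,0]]
[[25,13],[48,11],[50,0]]
[[25,13],[48,11],[50,0]]
[[23,1],[25,13],[48,11],[50,0]]
[[16,20],[20,0],[23,1],[25,13],[48,11],[50,0]]
[[16,20],[20,1],[25,13],[48,11],[50,0]]
[[1,14],[16,20],[20,1],[25,13],[48,11],[50,0]]
[[1,14],[16,20],[20,1],[25,13],[48,11],[50,0]]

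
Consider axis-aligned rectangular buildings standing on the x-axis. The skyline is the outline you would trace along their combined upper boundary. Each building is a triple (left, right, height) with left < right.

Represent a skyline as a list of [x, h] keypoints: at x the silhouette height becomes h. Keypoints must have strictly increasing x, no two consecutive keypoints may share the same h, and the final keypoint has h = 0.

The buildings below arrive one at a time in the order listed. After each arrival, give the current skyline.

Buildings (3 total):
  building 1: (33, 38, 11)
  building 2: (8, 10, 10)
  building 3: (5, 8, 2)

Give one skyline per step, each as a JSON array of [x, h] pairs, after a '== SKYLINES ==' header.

== SKYLINES ==
[[33,11],[38,0]]
[[8,10],[10,0],[33,11],[38,0]]
[[5,2],[8,10],[10,0],[33,11],[38,0]]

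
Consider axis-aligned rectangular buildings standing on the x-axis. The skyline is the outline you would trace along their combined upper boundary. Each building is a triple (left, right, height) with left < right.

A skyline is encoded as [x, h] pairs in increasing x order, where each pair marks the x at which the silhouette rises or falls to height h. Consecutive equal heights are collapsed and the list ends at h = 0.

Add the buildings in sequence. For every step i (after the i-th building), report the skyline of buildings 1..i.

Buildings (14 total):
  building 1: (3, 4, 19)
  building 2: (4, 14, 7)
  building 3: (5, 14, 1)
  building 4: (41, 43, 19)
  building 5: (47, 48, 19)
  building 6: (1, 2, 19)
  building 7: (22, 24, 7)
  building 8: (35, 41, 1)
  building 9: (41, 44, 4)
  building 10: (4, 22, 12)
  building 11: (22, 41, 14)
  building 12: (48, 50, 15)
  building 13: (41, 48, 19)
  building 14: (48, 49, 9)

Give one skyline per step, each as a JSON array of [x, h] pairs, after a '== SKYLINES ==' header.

== SKYLINES ==
[[3,19],[4,0]]
[[3,19],[4,7],[14,0]]
[[3,19],[4,7],[14,0]]
[[3,19],[4,7],[14,0],[41,19],[43,0]]
[[3,19],[4,7],[14,0],[41,19],[43,0],[47,19],[48,0]]
[[1,19],[2,0],[3,19],[4,7],[14,0],[41,19],[43,0],[47,19],[48,0]]
[[1,19],[2,0],[3,19],[4,7],[14,0],[22,7],[24,0],[41,19],[43,0],[47,19],[48,0]]
[[1,19],[2,0],[3,19],[4,7],[14,0],[22,7],[24,0],[35,1],[41,19],[43,0],[47,19],[48,0]]
[[1,19],[2,0],[3,19],[4,7],[14,0],[22,7],[24,0],[35,1],[41,19],[43,4],[44,0],[47,19],[48,0]]
[[1,19],[2,0],[3,19],[4,12],[22,7],[24,0],[35,1],[41,19],[43,4],[44,0],[47,19],[48,0]]
[[1,19],[2,0],[3,19],[4,12],[22,14],[41,19],[43,4],[44,0],[47,19],[48,0]]
[[1,19],[2,0],[3,19],[4,12],[22,14],[41,19],[43,4],[44,0],[47,19],[48,15],[50,0]]
[[1,19],[2,0],[3,19],[4,12],[22,14],[41,19],[48,15],[50,0]]
[[1,19],[2,0],[3,19],[4,12],[22,14],[41,19],[48,15],[50,0]]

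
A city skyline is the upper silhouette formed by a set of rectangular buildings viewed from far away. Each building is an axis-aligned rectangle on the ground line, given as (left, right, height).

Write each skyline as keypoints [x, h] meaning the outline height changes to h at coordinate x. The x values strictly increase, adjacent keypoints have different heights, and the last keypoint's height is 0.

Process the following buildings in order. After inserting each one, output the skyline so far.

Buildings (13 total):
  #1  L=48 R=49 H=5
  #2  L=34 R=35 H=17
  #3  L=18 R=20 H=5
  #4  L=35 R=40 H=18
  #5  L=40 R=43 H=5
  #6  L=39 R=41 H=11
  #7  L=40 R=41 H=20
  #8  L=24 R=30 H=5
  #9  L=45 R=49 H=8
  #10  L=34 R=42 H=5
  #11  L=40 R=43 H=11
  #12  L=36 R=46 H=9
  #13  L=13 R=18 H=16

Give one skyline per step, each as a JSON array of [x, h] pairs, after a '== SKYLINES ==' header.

== SKYLINES ==
[[48,5],[49,0]]
[[34,17],[35,0],[48,5],[49,0]]
[[18,5],[20,0],[34,17],[35,0],[48,5],[49,0]]
[[18,5],[20,0],[34,17],[35,18],[40,0],[48,5],[49,0]]
[[18,5],[20,0],[34,17],[35,18],[40,5],[43,0],[48,5],[49,0]]
[[18,5],[20,0],[34,17],[35,18],[40,11],[41,5],[43,0],[48,5],[49,0]]
[[18,5],[20,0],[34,17],[35,18],[40,20],[41,5],[43,0],[48,5],[49,0]]
[[18,5],[20,0],[24,5],[30,0],[34,17],[35,18],[40,20],[41,5],[43,0],[48,5],[49,0]]
[[18,5],[20,0],[24,5],[30,0],[34,17],[35,18],[40,20],[41,5],[43,0],[45,8],[49,0]]
[[18,5],[20,0],[24,5],[30,0],[34,17],[35,18],[40,20],[41,5],[43,0],[45,8],[49,0]]
[[18,5],[20,0],[24,5],[30,0],[34,17],[35,18],[40,20],[41,11],[43,0],[45,8],[49,0]]
[[18,5],[20,0],[24,5],[30,0],[34,17],[35,18],[40,20],[41,11],[43,9],[46,8],[49,0]]
[[13,16],[18,5],[20,0],[24,5],[30,0],[34,17],[35,18],[40,20],[41,11],[43,9],[46,8],[49,0]]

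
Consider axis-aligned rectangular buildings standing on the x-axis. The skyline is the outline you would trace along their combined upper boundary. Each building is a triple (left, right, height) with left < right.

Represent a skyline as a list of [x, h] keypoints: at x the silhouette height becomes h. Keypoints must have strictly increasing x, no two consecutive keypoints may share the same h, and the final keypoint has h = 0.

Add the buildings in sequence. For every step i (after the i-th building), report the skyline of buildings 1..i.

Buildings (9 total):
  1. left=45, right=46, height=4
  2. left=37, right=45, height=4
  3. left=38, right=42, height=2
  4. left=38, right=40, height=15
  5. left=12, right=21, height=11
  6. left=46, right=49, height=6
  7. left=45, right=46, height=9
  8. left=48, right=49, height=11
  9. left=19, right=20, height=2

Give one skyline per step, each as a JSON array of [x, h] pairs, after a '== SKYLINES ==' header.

== SKYLINES ==
[[45,4],[46,0]]
[[37,4],[46,0]]
[[37,4],[46,0]]
[[37,4],[38,15],[40,4],[46,0]]
[[12,11],[21,0],[37,4],[38,15],[40,4],[46,0]]
[[12,11],[21,0],[37,4],[38,15],[40,4],[46,6],[49,0]]
[[12,11],[21,0],[37,4],[38,15],[40,4],[45,9],[46,6],[49,0]]
[[12,11],[21,0],[37,4],[38,15],[40,4],[45,9],[46,6],[48,11],[49,0]]
[[12,11],[21,0],[37,4],[38,15],[40,4],[45,9],[46,6],[48,11],[49,0]]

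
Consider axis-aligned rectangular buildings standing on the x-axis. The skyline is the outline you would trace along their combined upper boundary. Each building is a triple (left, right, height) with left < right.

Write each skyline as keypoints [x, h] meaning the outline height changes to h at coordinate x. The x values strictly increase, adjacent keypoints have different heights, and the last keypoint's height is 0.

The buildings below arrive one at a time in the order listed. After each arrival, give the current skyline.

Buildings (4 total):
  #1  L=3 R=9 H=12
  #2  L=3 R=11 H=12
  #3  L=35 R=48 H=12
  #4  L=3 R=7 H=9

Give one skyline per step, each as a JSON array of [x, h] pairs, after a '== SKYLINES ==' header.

== SKYLINES ==
[[3,12],[9,0]]
[[3,12],[11,0]]
[[3,12],[11,0],[35,12],[48,0]]
[[3,12],[11,0],[35,12],[48,0]]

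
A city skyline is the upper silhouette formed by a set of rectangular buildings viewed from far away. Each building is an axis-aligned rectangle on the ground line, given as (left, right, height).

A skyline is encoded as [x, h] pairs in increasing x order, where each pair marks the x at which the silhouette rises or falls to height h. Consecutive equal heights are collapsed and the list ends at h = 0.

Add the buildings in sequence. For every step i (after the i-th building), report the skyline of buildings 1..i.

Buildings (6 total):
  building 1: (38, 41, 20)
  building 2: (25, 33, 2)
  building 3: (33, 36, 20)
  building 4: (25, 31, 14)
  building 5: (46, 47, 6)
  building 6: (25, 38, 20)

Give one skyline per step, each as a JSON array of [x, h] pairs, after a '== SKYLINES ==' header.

== SKYLINES ==
[[38,20],[41,0]]
[[25,2],[33,0],[38,20],[41,0]]
[[25,2],[33,20],[36,0],[38,20],[41,0]]
[[25,14],[31,2],[33,20],[36,0],[38,20],[41,0]]
[[25,14],[31,2],[33,20],[36,0],[38,20],[41,0],[46,6],[47,0]]
[[25,20],[41,0],[46,6],[47,0]]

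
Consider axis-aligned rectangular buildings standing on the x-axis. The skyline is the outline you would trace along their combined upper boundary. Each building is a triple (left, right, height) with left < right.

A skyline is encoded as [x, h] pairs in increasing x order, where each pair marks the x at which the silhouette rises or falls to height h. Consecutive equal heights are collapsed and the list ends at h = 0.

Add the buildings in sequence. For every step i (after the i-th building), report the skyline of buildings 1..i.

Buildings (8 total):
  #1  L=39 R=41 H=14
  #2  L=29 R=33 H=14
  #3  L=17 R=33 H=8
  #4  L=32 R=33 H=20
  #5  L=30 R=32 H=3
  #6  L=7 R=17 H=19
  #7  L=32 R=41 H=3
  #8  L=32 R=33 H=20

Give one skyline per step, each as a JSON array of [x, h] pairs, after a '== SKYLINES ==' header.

== SKYLINES ==
[[39,14],[41,0]]
[[29,14],[33,0],[39,14],[41,0]]
[[17,8],[29,14],[33,0],[39,14],[41,0]]
[[17,8],[29,14],[32,20],[33,0],[39,14],[41,0]]
[[17,8],[29,14],[32,20],[33,0],[39,14],[41,0]]
[[7,19],[17,8],[29,14],[32,20],[33,0],[39,14],[41,0]]
[[7,19],[17,8],[29,14],[32,20],[33,3],[39,14],[41,0]]
[[7,19],[17,8],[29,14],[32,20],[33,3],[39,14],[41,0]]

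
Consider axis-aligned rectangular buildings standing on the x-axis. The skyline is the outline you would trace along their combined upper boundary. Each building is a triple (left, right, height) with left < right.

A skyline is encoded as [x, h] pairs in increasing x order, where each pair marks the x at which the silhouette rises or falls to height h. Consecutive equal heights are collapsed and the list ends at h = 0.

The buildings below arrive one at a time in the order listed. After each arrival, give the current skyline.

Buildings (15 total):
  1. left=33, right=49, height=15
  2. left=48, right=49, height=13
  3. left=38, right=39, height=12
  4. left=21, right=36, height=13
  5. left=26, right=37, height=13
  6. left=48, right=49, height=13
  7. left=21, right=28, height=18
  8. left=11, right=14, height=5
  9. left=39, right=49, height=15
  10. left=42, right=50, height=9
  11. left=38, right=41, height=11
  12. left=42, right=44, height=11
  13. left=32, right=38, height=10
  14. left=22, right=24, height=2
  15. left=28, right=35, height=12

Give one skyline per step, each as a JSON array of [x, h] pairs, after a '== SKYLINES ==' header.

== SKYLINES ==
[[33,15],[49,0]]
[[33,15],[49,0]]
[[33,15],[49,0]]
[[21,13],[33,15],[49,0]]
[[21,13],[33,15],[49,0]]
[[21,13],[33,15],[49,0]]
[[21,18],[28,13],[33,15],[49,0]]
[[11,5],[14,0],[21,18],[28,13],[33,15],[49,0]]
[[11,5],[14,0],[21,18],[28,13],[33,15],[49,0]]
[[11,5],[14,0],[21,18],[28,13],[33,15],[49,9],[50,0]]
[[11,5],[14,0],[21,18],[28,13],[33,15],[49,9],[50,0]]
[[11,5],[14,0],[21,18],[28,13],[33,15],[49,9],[50,0]]
[[11,5],[14,0],[21,18],[28,13],[33,15],[49,9],[50,0]]
[[11,5],[14,0],[21,18],[28,13],[33,15],[49,9],[50,0]]
[[11,5],[14,0],[21,18],[28,13],[33,15],[49,9],[50,0]]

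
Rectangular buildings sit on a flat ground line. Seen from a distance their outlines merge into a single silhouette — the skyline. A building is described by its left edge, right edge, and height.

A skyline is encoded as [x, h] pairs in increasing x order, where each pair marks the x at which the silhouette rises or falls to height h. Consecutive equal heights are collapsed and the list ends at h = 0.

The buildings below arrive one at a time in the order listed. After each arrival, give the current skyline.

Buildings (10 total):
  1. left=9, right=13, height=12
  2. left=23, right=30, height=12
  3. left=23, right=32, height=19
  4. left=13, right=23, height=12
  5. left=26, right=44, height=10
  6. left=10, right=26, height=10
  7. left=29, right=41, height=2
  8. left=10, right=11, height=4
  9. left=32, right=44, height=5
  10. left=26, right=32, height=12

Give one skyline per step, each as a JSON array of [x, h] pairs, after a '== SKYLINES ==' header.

== SKYLINES ==
[[9,12],[13,0]]
[[9,12],[13,0],[23,12],[30,0]]
[[9,12],[13,0],[23,19],[32,0]]
[[9,12],[23,19],[32,0]]
[[9,12],[23,19],[32,10],[44,0]]
[[9,12],[23,19],[32,10],[44,0]]
[[9,12],[23,19],[32,10],[44,0]]
[[9,12],[23,19],[32,10],[44,0]]
[[9,12],[23,19],[32,10],[44,0]]
[[9,12],[23,19],[32,10],[44,0]]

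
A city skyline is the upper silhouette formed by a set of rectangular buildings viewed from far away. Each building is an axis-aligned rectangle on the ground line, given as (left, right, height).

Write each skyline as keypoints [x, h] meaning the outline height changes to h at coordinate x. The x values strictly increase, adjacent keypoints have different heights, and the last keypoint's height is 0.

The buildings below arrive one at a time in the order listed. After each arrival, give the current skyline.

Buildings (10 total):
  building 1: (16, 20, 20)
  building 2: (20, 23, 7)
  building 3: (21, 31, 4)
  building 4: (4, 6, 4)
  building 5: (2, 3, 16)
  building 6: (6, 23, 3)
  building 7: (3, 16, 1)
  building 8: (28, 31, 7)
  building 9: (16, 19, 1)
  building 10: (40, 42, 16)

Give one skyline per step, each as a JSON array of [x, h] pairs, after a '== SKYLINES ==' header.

== SKYLINES ==
[[16,20],[20,0]]
[[16,20],[20,7],[23,0]]
[[16,20],[20,7],[23,4],[31,0]]
[[4,4],[6,0],[16,20],[20,7],[23,4],[31,0]]
[[2,16],[3,0],[4,4],[6,0],[16,20],[20,7],[23,4],[31,0]]
[[2,16],[3,0],[4,4],[6,3],[16,20],[20,7],[23,4],[31,0]]
[[2,16],[3,1],[4,4],[6,3],[16,20],[20,7],[23,4],[31,0]]
[[2,16],[3,1],[4,4],[6,3],[16,20],[20,7],[23,4],[28,7],[31,0]]
[[2,16],[3,1],[4,4],[6,3],[16,20],[20,7],[23,4],[28,7],[31,0]]
[[2,16],[3,1],[4,4],[6,3],[16,20],[20,7],[23,4],[28,7],[31,0],[40,16],[42,0]]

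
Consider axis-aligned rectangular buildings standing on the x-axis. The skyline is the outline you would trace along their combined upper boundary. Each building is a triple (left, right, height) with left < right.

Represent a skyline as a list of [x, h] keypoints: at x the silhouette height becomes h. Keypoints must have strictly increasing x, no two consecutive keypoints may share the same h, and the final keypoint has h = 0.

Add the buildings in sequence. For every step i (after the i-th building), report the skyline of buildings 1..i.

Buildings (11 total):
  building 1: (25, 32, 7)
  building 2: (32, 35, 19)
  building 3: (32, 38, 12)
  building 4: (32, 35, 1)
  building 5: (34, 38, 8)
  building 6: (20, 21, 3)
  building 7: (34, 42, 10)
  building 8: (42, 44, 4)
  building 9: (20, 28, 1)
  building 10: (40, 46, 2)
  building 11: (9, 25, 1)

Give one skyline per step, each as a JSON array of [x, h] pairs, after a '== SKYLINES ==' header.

== SKYLINES ==
[[25,7],[32,0]]
[[25,7],[32,19],[35,0]]
[[25,7],[32,19],[35,12],[38,0]]
[[25,7],[32,19],[35,12],[38,0]]
[[25,7],[32,19],[35,12],[38,0]]
[[20,3],[21,0],[25,7],[32,19],[35,12],[38,0]]
[[20,3],[21,0],[25,7],[32,19],[35,12],[38,10],[42,0]]
[[20,3],[21,0],[25,7],[32,19],[35,12],[38,10],[42,4],[44,0]]
[[20,3],[21,1],[25,7],[32,19],[35,12],[38,10],[42,4],[44,0]]
[[20,3],[21,1],[25,7],[32,19],[35,12],[38,10],[42,4],[44,2],[46,0]]
[[9,1],[20,3],[21,1],[25,7],[32,19],[35,12],[38,10],[42,4],[44,2],[46,0]]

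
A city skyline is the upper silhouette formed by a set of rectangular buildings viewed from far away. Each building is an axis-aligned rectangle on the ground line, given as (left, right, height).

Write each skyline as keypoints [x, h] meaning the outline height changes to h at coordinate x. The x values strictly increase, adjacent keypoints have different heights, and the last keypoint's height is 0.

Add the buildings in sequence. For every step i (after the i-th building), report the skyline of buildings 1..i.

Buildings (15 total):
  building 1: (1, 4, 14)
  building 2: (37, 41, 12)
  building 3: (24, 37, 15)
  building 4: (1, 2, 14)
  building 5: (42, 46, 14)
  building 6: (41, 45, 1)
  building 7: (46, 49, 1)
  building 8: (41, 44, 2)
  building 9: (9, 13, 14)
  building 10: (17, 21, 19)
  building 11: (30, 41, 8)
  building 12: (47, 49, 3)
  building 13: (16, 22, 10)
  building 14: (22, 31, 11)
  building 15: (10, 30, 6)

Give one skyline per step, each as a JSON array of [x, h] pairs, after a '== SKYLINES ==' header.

== SKYLINES ==
[[1,14],[4,0]]
[[1,14],[4,0],[37,12],[41,0]]
[[1,14],[4,0],[24,15],[37,12],[41,0]]
[[1,14],[4,0],[24,15],[37,12],[41,0]]
[[1,14],[4,0],[24,15],[37,12],[41,0],[42,14],[46,0]]
[[1,14],[4,0],[24,15],[37,12],[41,1],[42,14],[46,0]]
[[1,14],[4,0],[24,15],[37,12],[41,1],[42,14],[46,1],[49,0]]
[[1,14],[4,0],[24,15],[37,12],[41,2],[42,14],[46,1],[49,0]]
[[1,14],[4,0],[9,14],[13,0],[24,15],[37,12],[41,2],[42,14],[46,1],[49,0]]
[[1,14],[4,0],[9,14],[13,0],[17,19],[21,0],[24,15],[37,12],[41,2],[42,14],[46,1],[49,0]]
[[1,14],[4,0],[9,14],[13,0],[17,19],[21,0],[24,15],[37,12],[41,2],[42,14],[46,1],[49,0]]
[[1,14],[4,0],[9,14],[13,0],[17,19],[21,0],[24,15],[37,12],[41,2],[42,14],[46,1],[47,3],[49,0]]
[[1,14],[4,0],[9,14],[13,0],[16,10],[17,19],[21,10],[22,0],[24,15],[37,12],[41,2],[42,14],[46,1],[47,3],[49,0]]
[[1,14],[4,0],[9,14],[13,0],[16,10],[17,19],[21,10],[22,11],[24,15],[37,12],[41,2],[42,14],[46,1],[47,3],[49,0]]
[[1,14],[4,0],[9,14],[13,6],[16,10],[17,19],[21,10],[22,11],[24,15],[37,12],[41,2],[42,14],[46,1],[47,3],[49,0]]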